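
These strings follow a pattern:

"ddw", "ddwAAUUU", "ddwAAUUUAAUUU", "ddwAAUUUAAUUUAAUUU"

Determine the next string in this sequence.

Each term is the previous one with AAUUU appended.
One more step from ddwAAUUUAAUUUAAUUU gives the answer.

ddwAAUUUAAUUUAAUUUAAUUU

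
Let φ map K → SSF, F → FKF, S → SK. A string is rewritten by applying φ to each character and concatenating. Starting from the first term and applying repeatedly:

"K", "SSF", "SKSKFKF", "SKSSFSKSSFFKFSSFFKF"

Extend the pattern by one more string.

Replace each of the 19 characters of SKSSFSKSSFFKFSSFFKF in place — SK SSF SK SK FKF SK SSF SK SK FKF FKF SSF FKF SK SK FKF FKF SSF FKF — and concatenate.

SKSSFSKSKFKFSKSSFSKSKFKFFKFSSFFKFSKSKFKFFKFSSFFKF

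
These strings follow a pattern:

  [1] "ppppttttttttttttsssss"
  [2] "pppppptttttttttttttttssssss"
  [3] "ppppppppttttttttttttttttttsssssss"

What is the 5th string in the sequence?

Reading off run lengths: p runs 4, 6, 8; t runs 12, 15, 18; s runs 5, 6, 7 — each is linear in n, where the shown terms are n = 3, 4, 5.
At n = 7 the blocks have lengths 12, 24, 9.

ppppppppppppttttttttttttttttttttttttsssssssss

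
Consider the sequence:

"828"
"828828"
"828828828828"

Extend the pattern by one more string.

s(k+1) = s(k)·s(k) — each term doubles the last.
Doubling 828828828828:

828828828828828828828828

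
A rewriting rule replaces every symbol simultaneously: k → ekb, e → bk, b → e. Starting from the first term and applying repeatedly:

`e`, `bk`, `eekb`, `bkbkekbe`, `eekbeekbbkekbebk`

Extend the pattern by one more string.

bkbkekbebkbkekbeeekbbkekbebkeekb

φ(eekbeekbbkekbebk) expands symbol-by-symbol to bk bk ekb e bk bk ekb e e ekb bk ekb e bk e ekb; joining the 16 pieces gives the next term.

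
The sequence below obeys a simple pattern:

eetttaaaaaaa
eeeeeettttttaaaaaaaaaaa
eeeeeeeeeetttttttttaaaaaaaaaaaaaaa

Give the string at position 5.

eeeeeeeeeeeeeeeeeetttttttttttttttaaaaaaaaaaaaaaaaaaaaaaa

Reading off run lengths: e runs 2, 6, 10; t runs 3, 6, 9; a runs 7, 11, 15 — each is linear in n (n = 1, 2, …).
Setting n = 5 gives 18, 15, 23 characters in each block.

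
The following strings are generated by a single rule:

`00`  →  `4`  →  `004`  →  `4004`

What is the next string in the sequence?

Each term (from the third on) is the two preceding terms concatenated in order: term 3 = 00·4 = 004.
So term 5 is 004·4004.

0044004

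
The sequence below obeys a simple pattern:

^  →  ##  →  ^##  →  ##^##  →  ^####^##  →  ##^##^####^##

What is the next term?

This is a Fibonacci-style word recurrence s(k) = s(k−2)·s(k−1): e.g. ^·## = ^##.
The next term joins ^####^## and ##^##^####^##.

^####^####^##^####^##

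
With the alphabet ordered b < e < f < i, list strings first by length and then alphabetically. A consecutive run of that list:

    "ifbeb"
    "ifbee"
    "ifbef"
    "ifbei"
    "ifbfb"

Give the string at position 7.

ifbff

Stepping forward 2 times from ifbfb: ifbfb → ifbfe, then the target.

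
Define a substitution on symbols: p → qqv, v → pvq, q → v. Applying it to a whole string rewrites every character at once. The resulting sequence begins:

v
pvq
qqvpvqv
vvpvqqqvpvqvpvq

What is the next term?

Rewriting the 15 symbols of vvpvqqqvpvqvpvq one by one yields pvq pvq qqv pvq v v v pvq qqv pvq v pvq qqv pvq v; concatenated:

pvqpvqqqvpvqvvvpvqqqvpvqvpvqqqvpvqv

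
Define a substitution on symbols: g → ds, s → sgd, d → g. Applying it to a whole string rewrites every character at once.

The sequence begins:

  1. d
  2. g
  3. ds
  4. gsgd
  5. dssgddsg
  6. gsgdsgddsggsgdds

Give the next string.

φ(gsgdsgddsggsgdds) expands symbol-by-symbol to ds sgd ds g sgd ds g g sgd ds ds sgd ds g g sgd; joining the 16 pieces gives the next term.

dssgddsgsgddsggsgddsdssgddsggsgd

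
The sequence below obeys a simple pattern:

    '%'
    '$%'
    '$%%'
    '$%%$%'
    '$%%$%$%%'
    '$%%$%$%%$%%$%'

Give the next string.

$%%$%$%%$%%$%$%%$%$%%

Each term (from the third on) is the previous term followed by the one before it: term 3 = $%·% = $%%.
Continuing: $%%$%$%%$%%$% · $%%$%$%% gives term 7.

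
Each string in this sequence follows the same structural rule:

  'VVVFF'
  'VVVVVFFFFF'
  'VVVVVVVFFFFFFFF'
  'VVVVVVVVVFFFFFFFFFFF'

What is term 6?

VVVVVVVVVVVVVFFFFFFFFFFFFFFFFF

The n-th term is 2n+1 V's then 3n-1 F's (n = 1, 2, …).
For term 6, n = 6, so the run lengths are 13, 17.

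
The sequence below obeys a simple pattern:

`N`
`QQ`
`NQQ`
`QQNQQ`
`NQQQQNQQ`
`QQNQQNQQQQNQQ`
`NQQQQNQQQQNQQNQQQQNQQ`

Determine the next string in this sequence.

This is a Fibonacci-style word recurrence s(k) = s(k−2)·s(k−1): e.g. N·QQ = NQQ.
The next term joins QQNQQNQQQQNQQ and NQQQQNQQQQNQQNQQQQNQQ.

QQNQQNQQQQNQQNQQQQNQQQQNQQNQQQQNQQ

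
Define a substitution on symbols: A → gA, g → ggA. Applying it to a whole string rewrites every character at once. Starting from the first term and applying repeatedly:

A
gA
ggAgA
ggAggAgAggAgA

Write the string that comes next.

ggAggAgAggAggAgAggAgAggAggAgAggAgA

Replace each of the 13 characters of ggAggAgAggAgA in place — ggA ggA gA ggA ggA gA ggA gA ggA ggA gA ggA gA — and concatenate.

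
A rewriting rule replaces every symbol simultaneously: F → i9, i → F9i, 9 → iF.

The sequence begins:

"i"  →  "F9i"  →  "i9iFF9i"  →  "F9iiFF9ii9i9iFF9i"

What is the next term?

Rewriting the 17 symbols of F9iiFF9ii9i9iFF9i one by one yields i9 iF F9i F9i i9 i9 iF F9i F9i iF F9i iF F9i i9 i9 iF F9i; concatenated:

i9iFF9iF9ii9i9iFF9iF9iiFF9iiFF9ii9i9iFF9i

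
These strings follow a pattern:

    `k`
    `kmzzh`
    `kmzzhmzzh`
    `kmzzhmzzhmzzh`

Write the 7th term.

kmzzhmzzhmzzhmzzhmzzhmzzh

Each term is the previous one with mzzh appended.
From kmzzhmzzhmzzh, 3 further steps: kmzzhmzzhmzzh → kmzzhmzzhmzzhmzzh → kmzzhmzzhmzzhmzzhmzzh → (answer).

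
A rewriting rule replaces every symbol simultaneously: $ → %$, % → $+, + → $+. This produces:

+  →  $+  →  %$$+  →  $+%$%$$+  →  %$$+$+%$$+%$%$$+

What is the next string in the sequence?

φ(%$$+$+%$$+%$%$$+) expands symbol-by-symbol to $+ %$ %$ $+ %$ $+ $+ %$ %$ $+ $+ %$ $+ %$ %$ $+; joining the 16 pieces gives the next term.

$+%$%$$+%$$+$+%$%$$+$+%$$+%$%$$+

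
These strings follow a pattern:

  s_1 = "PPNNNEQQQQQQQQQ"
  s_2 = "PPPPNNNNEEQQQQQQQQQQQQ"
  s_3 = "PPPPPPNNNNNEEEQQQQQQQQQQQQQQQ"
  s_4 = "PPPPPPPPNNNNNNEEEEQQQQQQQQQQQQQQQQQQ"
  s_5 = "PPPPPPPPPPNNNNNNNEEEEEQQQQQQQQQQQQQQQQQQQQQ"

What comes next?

PPPPPPPPPPPPNNNNNNNNEEEEEEQQQQQQQQQQQQQQQQQQQQQQQQ

Reading off run lengths: P runs 2, 4, 6, 8, 10; N runs 3, 4, 5, 6, 7; E runs 1, 2, 3, 4, 5; Q runs 9, 12, 15, 18, 21 — each is linear in n, where the shown terms are n = 2, 3, 4, 5, 6.
At n = 7 the blocks have lengths 12, 8, 6, 24.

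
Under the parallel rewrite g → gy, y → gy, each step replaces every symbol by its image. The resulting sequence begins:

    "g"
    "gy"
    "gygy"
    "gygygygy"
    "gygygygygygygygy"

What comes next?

Rewriting the 16 symbols of gygygygygygygygy one by one yields gy gy gy gy gy gy gy gy gy gy gy gy gy gy gy gy; concatenated:

gygygygygygygygygygygygygygygygy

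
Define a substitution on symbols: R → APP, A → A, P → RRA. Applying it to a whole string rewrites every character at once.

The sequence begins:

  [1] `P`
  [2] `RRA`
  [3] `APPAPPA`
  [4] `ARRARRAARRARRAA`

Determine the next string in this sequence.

AAPPAPPAAPPAPPAAAPPAPPAAPPAPPAA

Replace each of the 15 characters of ARRARRAARRARRAA in place — A APP APP A APP APP A A APP APP A APP APP A A — and concatenate.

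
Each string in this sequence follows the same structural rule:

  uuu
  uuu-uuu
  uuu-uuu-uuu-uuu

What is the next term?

s(k+1) = s(k)·-·s(k) — each term doubles the last with '-' between the halves.
One more doubling of uuu-uuu-uuu-uuu gives the answer.

uuu-uuu-uuu-uuu-uuu-uuu-uuu-uuu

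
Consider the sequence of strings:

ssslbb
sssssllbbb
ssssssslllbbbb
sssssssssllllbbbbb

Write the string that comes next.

Each string has the form s^{2n+1} l^{n} b^{n+1} (n = 1, 2, …).
For the next term, n = 5, so the run lengths are 11, 5, 6.

ssssssssssslllllbbbbbb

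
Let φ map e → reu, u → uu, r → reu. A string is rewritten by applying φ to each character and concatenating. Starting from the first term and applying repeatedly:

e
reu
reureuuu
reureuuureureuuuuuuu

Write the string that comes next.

reureuuureureuuuuuuureureuuureureuuuuuuuuuuuuuuu

Applying the rule to each of the 20 symbols of reureuuureureuuuuuuu gives the pieces reu reu uu reu reu uu uu uu reu reu uu reu reu uu uu uu uu uu uu uu, which concatenate to the answer.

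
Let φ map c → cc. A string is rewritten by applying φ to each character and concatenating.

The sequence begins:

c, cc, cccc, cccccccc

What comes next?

cccccccccccccccc

Expanding cccccccc: c→cc, c→cc, c→cc, c→cc, c→cc, c→cc, c→cc, c→cc. Concatenated: cc cc cc cc cc cc cc cc.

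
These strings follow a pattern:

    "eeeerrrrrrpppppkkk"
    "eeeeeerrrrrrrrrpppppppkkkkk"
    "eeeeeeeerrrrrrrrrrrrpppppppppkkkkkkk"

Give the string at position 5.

eeeeeeeeeeeerrrrrrrrrrrrrrrrrrpppppppppppppkkkkkkkkkkk

Term n consists of 2n e's, followed by 3n r's, followed by 2n+1 p's, followed by 2n-1 k's, where the shown terms are n = 2, 3, 4.
For term 5, n = 6, so the run lengths are 12, 18, 13, 11.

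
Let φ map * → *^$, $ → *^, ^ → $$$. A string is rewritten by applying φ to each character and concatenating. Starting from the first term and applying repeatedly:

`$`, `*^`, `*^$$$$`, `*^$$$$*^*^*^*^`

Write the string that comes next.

*^$$$$*^*^*^*^*^$$$$*^$$$$*^$$$$*^$$$$

Applying the rule to each of the 14 symbols of *^$$$$*^*^*^*^ gives the pieces *^$ $$$ *^ *^ *^ *^ *^$ $$$ *^$ $$$ *^$ $$$ *^$ $$$, which concatenate to the answer.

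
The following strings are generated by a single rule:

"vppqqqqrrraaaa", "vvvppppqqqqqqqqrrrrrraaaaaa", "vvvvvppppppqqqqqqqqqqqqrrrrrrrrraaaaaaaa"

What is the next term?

The n-th term is 2n-1 v's then 2n p's then 4n q's then 3n r's then 2n+2 a's (n = 1, 2, …).
For the next term, n = 4, so the run lengths are 7, 8, 16, 12, 10.

vvvvvvvppppppppqqqqqqqqqqqqqqqqrrrrrrrrrrrraaaaaaaaaa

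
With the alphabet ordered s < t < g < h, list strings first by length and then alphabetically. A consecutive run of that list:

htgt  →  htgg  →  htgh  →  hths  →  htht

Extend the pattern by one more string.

hthg

The successor of htht increments the rightmost position that isn't already h and resets every position after it to s.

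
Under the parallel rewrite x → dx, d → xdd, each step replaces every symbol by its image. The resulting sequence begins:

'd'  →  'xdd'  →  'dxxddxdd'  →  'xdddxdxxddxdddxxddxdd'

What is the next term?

Rewriting the 21 symbols of xdddxdxxddxdddxxddxdd one by one yields dx xdd xdd xdd dx xdd dx dx xdd xdd dx xdd xdd xdd dx dx xdd xdd dx xdd xdd; concatenated:

dxxddxddxdddxxdddxdxxddxdddxxddxddxdddxdxxddxdddxxddxdd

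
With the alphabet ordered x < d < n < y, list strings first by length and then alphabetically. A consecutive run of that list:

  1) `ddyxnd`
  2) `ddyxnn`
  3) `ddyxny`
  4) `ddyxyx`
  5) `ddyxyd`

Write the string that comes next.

ddyxyn

Treat ddyxyd as a base-4 numeral over the given alphabet and add one, carrying through any trailing y's.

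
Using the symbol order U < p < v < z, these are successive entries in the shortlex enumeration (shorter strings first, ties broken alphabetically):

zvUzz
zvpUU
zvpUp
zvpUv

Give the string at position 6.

zvppU

Stepping forward 2 times from zvpUv: zvpUv → zvpUz, then the target.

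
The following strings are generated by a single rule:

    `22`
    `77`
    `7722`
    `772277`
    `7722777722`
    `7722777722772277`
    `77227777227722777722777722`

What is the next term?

From term 3 onward, concatenate the last term with the second-to-last: 77·22 = 7722, 7722·77 = 772277, …
So term 8 is 77227777227722777722777722·7722777722772277.

772277772277227777227777227722777722772277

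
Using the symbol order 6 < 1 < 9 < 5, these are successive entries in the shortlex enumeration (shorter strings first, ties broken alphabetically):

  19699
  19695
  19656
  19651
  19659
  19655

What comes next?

Find the rightmost character of 19655 below 5, bump it to the next letter, and reset everything to its right to 6.

19166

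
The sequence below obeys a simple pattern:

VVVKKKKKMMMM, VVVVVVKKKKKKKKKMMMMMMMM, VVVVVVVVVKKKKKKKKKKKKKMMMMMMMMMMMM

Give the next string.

VVVVVVVVVVVVKKKKKKKKKKKKKKKKKMMMMMMMMMMMMMMMM

Term n consists of 3n V's, followed by 4n+1 K's, followed by 4n M's (n = 1, 2, …).
Setting n = 4 gives 12, 17, 16 characters in each block.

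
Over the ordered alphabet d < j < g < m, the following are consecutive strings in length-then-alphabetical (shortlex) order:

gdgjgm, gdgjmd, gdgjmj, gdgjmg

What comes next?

Treat gdgjmg as a base-4 numeral over the given alphabet and add one, carrying through any trailing m's.

gdgjmm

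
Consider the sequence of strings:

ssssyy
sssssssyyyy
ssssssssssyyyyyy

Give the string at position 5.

Term n consists of 3n+1 s's, followed by 2n y's (n = 1, 2, …).
At n = 5 the blocks have lengths 16, 10.

ssssssssssssssssyyyyyyyyyy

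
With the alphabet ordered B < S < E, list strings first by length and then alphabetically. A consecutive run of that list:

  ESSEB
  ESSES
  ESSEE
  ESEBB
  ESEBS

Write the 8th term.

Advancing 3 positions from ESEBS through ESEBS → ESEBE → ESESB reaches term 8.

ESESS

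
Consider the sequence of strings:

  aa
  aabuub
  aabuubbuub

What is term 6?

aabuubbuubbuubbuubbuub

Every step adds buub to the end: s(k+1) = s(k)·buub.
From aabuubbuub, 3 further steps: aabuubbuub → aabuubbuubbuub → aabuubbuubbuubbuub → (answer).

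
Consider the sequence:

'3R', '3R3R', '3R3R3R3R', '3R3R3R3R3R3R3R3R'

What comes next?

Every step duplicates the string.
Doubling 3R3R3R3R3R3R3R3R:

3R3R3R3R3R3R3R3R3R3R3R3R3R3R3R3R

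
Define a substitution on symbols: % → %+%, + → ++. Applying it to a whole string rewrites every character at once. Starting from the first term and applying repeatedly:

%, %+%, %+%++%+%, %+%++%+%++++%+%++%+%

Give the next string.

%+%++%+%++++%+%++%+%++++++++%+%++%+%++++%+%++%+%

Replace each of the 20 characters of %+%++%+%++++%+%++%+% in place — %+% ++ %+% ++ ++ %+% ++ %+% ++ ++ ++ ++ %+% ++ %+% ++ ++ %+% ++ %+% — and concatenate.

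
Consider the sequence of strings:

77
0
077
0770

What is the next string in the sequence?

This is a Fibonacci-style word recurrence s(k) = s(k−1)·s(k−2): e.g. 0·77 = 077.
Continuing: 0770 · 077 gives term 5.

0770077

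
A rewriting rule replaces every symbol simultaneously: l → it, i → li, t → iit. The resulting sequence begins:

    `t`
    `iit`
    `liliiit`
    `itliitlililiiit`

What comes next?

liiititliliiititliitliitlililiiit

Replace each of the 15 characters of itliitlililiiit in place — li iit it li li iit it li it li it li li li iit — and concatenate.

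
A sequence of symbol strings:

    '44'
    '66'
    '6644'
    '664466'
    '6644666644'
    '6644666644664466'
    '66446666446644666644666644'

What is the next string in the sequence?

664466664466446666446666446644666644664466

This is a Fibonacci-style word recurrence s(k) = s(k−1)·s(k−2): e.g. 66·44 = 6644.
Continuing: 66446666446644666644666644 · 6644666644664466 gives term 8.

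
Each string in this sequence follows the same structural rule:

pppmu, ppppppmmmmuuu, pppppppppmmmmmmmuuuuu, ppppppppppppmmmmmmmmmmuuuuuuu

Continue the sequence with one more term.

pppppppppppppppmmmmmmmmmmmmmuuuuuuuuu

Term n consists of 3n p's, followed by 3n-2 m's, followed by 2n-1 u's (n = 1, 2, …).
For the next term, n = 5, so the run lengths are 15, 13, 9.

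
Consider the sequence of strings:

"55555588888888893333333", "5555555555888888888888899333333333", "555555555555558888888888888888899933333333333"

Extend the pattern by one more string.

55555555555555555588888888888888888888899993333333333333

Term n consists of 4n-2 5's, followed by 4n+1 8's, followed by n-1 9's, followed by 2n+3 3's, where the shown terms are n = 2, 3, 4.
At n = 5 the blocks have lengths 18, 21, 4, 13.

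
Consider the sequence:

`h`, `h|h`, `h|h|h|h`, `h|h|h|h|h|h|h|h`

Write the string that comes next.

h|h|h|h|h|h|h|h|h|h|h|h|h|h|h|h

Each string is two copies of the previous one joined by '|'.
One more doubling of h|h|h|h|h|h|h|h gives the answer.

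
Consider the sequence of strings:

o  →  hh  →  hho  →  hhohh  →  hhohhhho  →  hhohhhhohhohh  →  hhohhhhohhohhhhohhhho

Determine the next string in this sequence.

Each term (from the third on) is the previous term followed by the one before it: term 3 = hh·o = hho.
The next term joins hhohhhhohhohhhhohhhho and hhohhhhohhohh.

hhohhhhohhohhhhohhhhohhohhhhohhohh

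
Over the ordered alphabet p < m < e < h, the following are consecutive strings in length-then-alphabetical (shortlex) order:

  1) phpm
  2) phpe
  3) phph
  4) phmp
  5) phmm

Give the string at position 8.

Continuing the enumeration 3 steps past phmm: phmm → phme → phmh → (answer).

phep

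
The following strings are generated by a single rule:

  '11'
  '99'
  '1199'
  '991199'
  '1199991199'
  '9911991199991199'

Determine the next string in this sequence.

Each term (from the third on) is the two preceding terms concatenated in order: term 3 = 11·99 = 1199.
The next term joins 1199991199 and 9911991199991199.

11999911999911991199991199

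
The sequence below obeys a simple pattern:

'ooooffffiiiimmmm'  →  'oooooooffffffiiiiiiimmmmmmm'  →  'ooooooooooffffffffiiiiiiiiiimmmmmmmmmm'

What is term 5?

Reading off run lengths: o runs 4, 7, 10; f runs 4, 6, 8; i runs 4, 7, 10; m runs 4, 7, 10 — each is linear in n, where the shown terms are n = 2, 3, 4.
At n = 6 the blocks have lengths 16, 12, 16, 16.

ooooooooooooooooffffffffffffiiiiiiiiiiiiiiiimmmmmmmmmmmmmmmm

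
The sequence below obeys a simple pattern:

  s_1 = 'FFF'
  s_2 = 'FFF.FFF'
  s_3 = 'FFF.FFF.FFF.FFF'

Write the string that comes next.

Each string is two copies of the previous one joined by '.'.
One more doubling of FFF.FFF.FFF.FFF gives the answer.

FFF.FFF.FFF.FFF.FFF.FFF.FFF.FFF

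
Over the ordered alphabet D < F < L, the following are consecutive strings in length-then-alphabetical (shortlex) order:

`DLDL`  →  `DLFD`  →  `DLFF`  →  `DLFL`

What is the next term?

DLLD

Find the rightmost character of DLFL below L, bump it to the next letter, and reset everything to its right to D.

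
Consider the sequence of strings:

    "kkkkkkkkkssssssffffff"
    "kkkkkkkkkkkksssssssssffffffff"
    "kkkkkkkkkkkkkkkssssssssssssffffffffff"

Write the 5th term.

Reading off run lengths: k runs 9, 12, 15; s runs 6, 9, 12; f runs 6, 8, 10 — each is linear in n, where the shown terms are n = 2, 3, 4.
Setting n = 6 gives 21, 18, 14 characters in each block.

kkkkkkkkkkkkkkkkkkkkkssssssssssssssssssffffffffffffff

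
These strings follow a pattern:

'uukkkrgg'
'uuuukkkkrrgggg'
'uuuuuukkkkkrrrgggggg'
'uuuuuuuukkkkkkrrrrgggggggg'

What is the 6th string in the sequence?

uuuuuuuuuuuukkkkkkkkrrrrrrgggggggggggg

Term n consists of 2n u's, followed by n+2 k's, followed by n r's, followed by 2n g's (n = 1, 2, …).
At n = 6 the blocks have lengths 12, 8, 6, 12.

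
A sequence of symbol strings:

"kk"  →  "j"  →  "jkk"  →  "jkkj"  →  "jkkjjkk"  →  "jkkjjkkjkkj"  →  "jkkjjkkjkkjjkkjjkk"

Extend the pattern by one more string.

From term 3 onward, concatenate the last term with the second-to-last: j·kk = jkk, jkk·j = jkkj, …
Continuing: jkkjjkkjkkjjkkjjkk · jkkjjkkjkkj gives term 8.

jkkjjkkjkkjjkkjjkkjkkjjkkjkkj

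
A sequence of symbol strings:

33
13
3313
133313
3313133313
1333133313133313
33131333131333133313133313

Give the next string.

133313331313331333131333131333133313133313

This is a Fibonacci-style word recurrence s(k) = s(k−2)·s(k−1): e.g. 33·13 = 3313.
So term 8 is 1333133313133313·33131333131333133313133313.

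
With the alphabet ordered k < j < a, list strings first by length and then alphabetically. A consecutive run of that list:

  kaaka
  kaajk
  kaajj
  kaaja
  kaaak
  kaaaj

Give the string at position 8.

jkkkk

Continuing the enumeration 2 steps past kaaaj: kaaaj → kaaaa → (answer).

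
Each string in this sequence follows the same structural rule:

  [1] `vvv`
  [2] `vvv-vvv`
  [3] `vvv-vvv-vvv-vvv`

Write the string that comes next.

s(k+1) = s(k)·-·s(k) — each term doubles the last with '-' between the halves.
Doubling vvv-vvv-vvv-vvv with '-' between the halves:

vvv-vvv-vvv-vvv-vvv-vvv-vvv-vvv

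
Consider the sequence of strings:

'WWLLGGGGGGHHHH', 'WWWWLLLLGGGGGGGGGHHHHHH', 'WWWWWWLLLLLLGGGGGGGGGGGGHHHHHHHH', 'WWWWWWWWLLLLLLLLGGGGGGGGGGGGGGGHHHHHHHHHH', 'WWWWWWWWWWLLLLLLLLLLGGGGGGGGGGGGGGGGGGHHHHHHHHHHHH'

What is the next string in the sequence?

Term n consists of 2n W's, followed by 2n L's, followed by 3n+3 G's, followed by 2n+2 H's (n = 1, 2, …).
At n = 6 the blocks have lengths 12, 12, 21, 14.

WWWWWWWWWWWWLLLLLLLLLLLLGGGGGGGGGGGGGGGGGGGGGHHHHHHHHHHHHHH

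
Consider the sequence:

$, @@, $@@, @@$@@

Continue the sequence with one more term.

$@@@@$@@

Each term (from the third on) is the two preceding terms concatenated in order: term 3 = $·@@ = $@@.
The next term joins $@@ and @@$@@.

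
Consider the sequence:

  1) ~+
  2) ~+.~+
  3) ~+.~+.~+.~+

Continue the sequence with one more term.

~+.~+.~+.~+.~+.~+.~+.~+

s(k+1) = s(k)·.·s(k) — each term doubles the last with '.' between the halves.
So the next term is two copies of ~+.~+.~+.~+ with '.' between the halves.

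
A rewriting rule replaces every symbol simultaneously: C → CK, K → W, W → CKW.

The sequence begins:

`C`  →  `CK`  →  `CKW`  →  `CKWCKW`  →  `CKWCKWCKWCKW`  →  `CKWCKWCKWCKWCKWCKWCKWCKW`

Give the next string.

Rewriting the 24 symbols of CKWCKWCKWCKWCKWCKWCKWCKW one by one yields CK W CKW CK W CKW CK W CKW CK W CKW CK W CKW CK W CKW CK W CKW CK W CKW; concatenated:

CKWCKWCKWCKWCKWCKWCKWCKWCKWCKWCKWCKWCKWCKWCKWCKW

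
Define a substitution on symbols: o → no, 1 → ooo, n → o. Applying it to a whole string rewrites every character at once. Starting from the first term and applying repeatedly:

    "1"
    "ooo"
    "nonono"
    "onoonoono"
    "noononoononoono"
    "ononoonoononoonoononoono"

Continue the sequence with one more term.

Applying the rule to each of the 24 symbols of ononoonoononoonoononoono gives the pieces no o no o no no o no no o no o no no o no no o no o no no o no, which concatenate to the answer.

noonoononoononoonoononoononoonoononoono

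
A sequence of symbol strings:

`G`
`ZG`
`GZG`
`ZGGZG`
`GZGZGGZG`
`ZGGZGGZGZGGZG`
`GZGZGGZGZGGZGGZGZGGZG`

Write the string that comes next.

Each term (from the third on) is the two preceding terms concatenated in order: term 3 = G·ZG = GZG.
So term 8 is ZGGZGGZGZGGZG·GZGZGGZGZGGZGGZGZGGZG.

ZGGZGGZGZGGZGGZGZGGZGZGGZGGZGZGGZG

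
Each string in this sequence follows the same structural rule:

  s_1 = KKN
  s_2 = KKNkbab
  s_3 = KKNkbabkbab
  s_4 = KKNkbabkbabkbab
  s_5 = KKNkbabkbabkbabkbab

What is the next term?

KKNkbabkbabkbabkbabkbab

Every step adds kbab to the end: s(k+1) = s(k)·kbab.
One more step from KKNkbabkbabkbabkbab gives the answer.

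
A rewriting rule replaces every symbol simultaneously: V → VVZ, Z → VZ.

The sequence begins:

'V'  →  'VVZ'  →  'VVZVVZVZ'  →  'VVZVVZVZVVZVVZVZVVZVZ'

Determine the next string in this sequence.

Rewriting the 21 symbols of VVZVVZVZVVZVVZVZVVZVZ one by one yields VVZ VVZ VZ VVZ VVZ VZ VVZ VZ VVZ VVZ VZ VVZ VVZ VZ VVZ VZ VVZ VVZ VZ VVZ VZ; concatenated:

VVZVVZVZVVZVVZVZVVZVZVVZVVZVZVVZVVZVZVVZVZVVZVVZVZVVZVZ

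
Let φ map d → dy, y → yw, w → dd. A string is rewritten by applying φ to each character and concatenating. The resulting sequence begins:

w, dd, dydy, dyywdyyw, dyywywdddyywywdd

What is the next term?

Applying the rule to each of the 16 symbols of dyywywdddyywywdd gives the pieces dy yw yw dd yw dd dy dy dy yw yw dd yw dd dy dy, which concatenate to the answer.

dyywywddywdddydydyywywddywdddydy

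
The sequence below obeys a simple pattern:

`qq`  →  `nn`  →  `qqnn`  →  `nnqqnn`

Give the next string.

From term 3 onward, concatenate the second-to-last term with the last: qq·nn = qqnn, nn·qqnn = nnqqnn, …
The next term joins qqnn and nnqqnn.

qqnnnnqqnn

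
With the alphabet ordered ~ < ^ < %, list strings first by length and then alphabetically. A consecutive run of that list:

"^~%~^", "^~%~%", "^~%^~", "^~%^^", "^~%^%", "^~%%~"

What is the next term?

^~%%^

Find the rightmost character of ^~%%~ below %, bump it to the next letter, and reset everything to its right to ~.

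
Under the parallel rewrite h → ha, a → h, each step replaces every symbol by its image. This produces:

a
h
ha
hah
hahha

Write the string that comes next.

hahhahah

Rewriting each symbol of hahha: h→ha, a→h, h→ha, h→ha, a→h, which concatenates to ha h ha ha h.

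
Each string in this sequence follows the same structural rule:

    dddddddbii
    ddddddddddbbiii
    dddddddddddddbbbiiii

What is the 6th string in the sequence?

ddddddddddddddddddddddbbbbbbiiiiiii

The n-th term is 3n+1 d's then n-1 b's then n i's, where the shown terms are n = 2, 3, 4.
For term 6, n = 7, so the run lengths are 22, 6, 7.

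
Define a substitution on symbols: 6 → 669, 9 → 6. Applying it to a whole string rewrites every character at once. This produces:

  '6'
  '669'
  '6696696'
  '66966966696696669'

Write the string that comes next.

66966966696696669669669666966966696696696

φ(66966966696696669) expands symbol-by-symbol to 669 669 6 669 669 6 669 669 669 6 669 669 6 669 669 669 6; joining the 17 pieces gives the next term.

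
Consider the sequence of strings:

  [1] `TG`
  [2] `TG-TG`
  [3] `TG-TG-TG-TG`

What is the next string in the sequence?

Each string is two copies of the previous one joined by '-'.
One more doubling of TG-TG-TG-TG gives the answer.

TG-TG-TG-TG-TG-TG-TG-TG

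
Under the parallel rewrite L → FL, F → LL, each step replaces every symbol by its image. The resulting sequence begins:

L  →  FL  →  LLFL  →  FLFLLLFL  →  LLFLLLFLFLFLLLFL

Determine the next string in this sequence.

FLFLLLFLFLFLLLFLLLFLLLFLFLFLLLFL

Applying the rule to each of the 16 symbols of LLFLLLFLFLFLLLFL gives the pieces FL FL LL FL FL FL LL FL LL FL LL FL FL FL LL FL, which concatenate to the answer.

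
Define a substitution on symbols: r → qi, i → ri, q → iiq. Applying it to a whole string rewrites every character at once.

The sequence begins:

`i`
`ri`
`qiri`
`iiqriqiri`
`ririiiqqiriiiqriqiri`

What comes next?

qiriqiriririiiqiiqriqiriririiiqqiriiiqriqiri

φ(ririiiqqiriiiqriqiri) expands symbol-by-symbol to qi ri qi ri ri ri iiq iiq ri qi ri ri ri iiq qi ri iiq ri qi ri; joining the 20 pieces gives the next term.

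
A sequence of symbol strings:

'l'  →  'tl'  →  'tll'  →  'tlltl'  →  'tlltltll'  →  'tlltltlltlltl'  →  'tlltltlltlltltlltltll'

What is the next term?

tlltltlltlltltlltltlltlltltlltlltl

From term 3 onward, concatenate the last term with the second-to-last: tl·l = tll, tll·tl = tlltl, …
The next term joins tlltltlltlltltlltltll and tlltltlltlltl.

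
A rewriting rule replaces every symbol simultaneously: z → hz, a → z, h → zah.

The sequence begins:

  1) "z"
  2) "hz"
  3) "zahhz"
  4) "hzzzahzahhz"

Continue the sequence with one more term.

zahhzhzhzzzahhzzzahzahhz

Expanding hzzzahzahhz: h→zah, z→hz, z→hz, z→hz, a→z, h→zah, z→hz, a→z, h→zah, h→zah, z→hz. Concatenated: zah hz hz hz z zah hz z zah zah hz.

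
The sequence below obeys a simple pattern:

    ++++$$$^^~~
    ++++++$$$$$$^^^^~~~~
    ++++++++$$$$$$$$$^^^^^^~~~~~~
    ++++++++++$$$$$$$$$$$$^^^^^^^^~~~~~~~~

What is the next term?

Each string has the form +^{2n+2} $^{3n} ^^{2n} ~^{2n} (n = 1, 2, …).
For the next term, n = 5, so the run lengths are 12, 15, 10, 10.

++++++++++++$$$$$$$$$$$$$$$^^^^^^^^^^~~~~~~~~~~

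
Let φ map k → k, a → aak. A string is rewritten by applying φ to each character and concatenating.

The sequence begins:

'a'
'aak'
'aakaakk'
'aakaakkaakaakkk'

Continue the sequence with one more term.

aakaakkaakaakkkaakaakkaakaakkkk

Applying the rule to each of the 15 symbols of aakaakkaakaakkk gives the pieces aak aak k aak aak k k aak aak k aak aak k k k, which concatenate to the answer.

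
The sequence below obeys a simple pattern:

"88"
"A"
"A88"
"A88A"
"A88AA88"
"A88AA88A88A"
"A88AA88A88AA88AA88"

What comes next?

A88AA88A88AA88AA88A88AA88A88A

This is a Fibonacci-style word recurrence s(k) = s(k−1)·s(k−2): e.g. A·88 = A88.
The next term joins A88AA88A88AA88AA88 and A88AA88A88A.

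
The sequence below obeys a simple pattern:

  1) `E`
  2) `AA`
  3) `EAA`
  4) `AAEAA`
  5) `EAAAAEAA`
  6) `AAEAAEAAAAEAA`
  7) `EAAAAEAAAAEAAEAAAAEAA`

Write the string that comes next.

This is a Fibonacci-style word recurrence s(k) = s(k−2)·s(k−1): e.g. E·AA = EAA.
The next term joins AAEAAEAAAAEAA and EAAAAEAAAAEAAEAAAAEAA.

AAEAAEAAAAEAAEAAAAEAAAAEAAEAAAAEAA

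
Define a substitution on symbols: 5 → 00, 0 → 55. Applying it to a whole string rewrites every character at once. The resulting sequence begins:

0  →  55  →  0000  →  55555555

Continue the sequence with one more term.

Apply φ to 55555555 symbol by symbol: 5→00, 5→00, 5→00, 5→00, 5→00, 5→00, 5→00, 5→00; joined: 00 00 00 00 00 00 00 00.

0000000000000000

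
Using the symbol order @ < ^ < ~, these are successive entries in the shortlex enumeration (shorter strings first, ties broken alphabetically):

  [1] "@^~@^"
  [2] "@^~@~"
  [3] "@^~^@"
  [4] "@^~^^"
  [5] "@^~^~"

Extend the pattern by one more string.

Find the rightmost character of @^~^~ below ~, bump it to the next letter, and reset everything to its right to @.

@^~~@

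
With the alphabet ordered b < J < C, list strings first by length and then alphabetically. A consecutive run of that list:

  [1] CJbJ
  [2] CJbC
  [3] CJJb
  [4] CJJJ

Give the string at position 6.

Stepping forward 2 times from CJJJ: CJJJ → CJJC, then the target.

CJCb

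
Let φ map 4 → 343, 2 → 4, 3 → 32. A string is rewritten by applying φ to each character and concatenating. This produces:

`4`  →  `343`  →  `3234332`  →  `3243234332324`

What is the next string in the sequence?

3243433243234332324324343

Replace each of the 13 characters of 3243234332324 in place — 32 4 343 32 4 32 343 32 32 4 32 4 343 — and concatenate.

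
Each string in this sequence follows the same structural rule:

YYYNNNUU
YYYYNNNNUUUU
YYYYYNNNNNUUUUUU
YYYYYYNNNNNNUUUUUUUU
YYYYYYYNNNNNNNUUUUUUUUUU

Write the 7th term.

YYYYYYYYYNNNNNNNNNUUUUUUUUUUUUUU

Reading off run lengths: Y runs 3, 4, 5, 6, 7; N runs 3, 4, 5, 6, 7; U runs 2, 4, 6, 8, 10 — each is linear in n (n = 1, 2, …).
At n = 7 the blocks have lengths 9, 9, 14.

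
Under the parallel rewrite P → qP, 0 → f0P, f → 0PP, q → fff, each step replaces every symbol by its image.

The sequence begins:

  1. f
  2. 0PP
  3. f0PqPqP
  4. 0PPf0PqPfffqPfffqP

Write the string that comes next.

Rewriting the 18 symbols of 0PPf0PqPfffqPfffqP one by one yields f0P qP qP 0PP f0P qP fff qP 0PP 0PP 0PP fff qP 0PP 0PP 0PP fff qP; concatenated:

f0PqPqP0PPf0PqPfffqP0PP0PP0PPfffqP0PP0PP0PPfffqP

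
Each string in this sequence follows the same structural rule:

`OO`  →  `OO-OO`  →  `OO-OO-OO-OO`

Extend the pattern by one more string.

Each string is two copies of the previous one joined by '-'.
One more doubling of OO-OO-OO-OO gives the answer.

OO-OO-OO-OO-OO-OO-OO-OO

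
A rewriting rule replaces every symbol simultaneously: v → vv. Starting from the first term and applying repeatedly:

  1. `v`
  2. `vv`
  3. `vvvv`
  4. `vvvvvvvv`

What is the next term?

vvvvvvvvvvvvvvvv

Apply φ to vvvvvvvv symbol by symbol: v→vv, v→vv, v→vv, v→vv, v→vv, v→vv, v→vv, v→vv; joined: vv vv vv vv vv vv vv vv.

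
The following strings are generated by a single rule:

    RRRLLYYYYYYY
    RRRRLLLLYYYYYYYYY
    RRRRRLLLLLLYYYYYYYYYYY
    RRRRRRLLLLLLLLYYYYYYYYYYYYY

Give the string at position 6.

RRRRRRRRLLLLLLLLLLLLYYYYYYYYYYYYYYYYY

Term n consists of n+1 R's, followed by 2n-2 L's, followed by 2n+3 Y's, where the shown terms are n = 2, 3, 4, 5.
For term 6, n = 7, so the run lengths are 8, 12, 17.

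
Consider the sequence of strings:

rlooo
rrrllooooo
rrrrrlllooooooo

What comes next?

rrrrrrrllllooooooooo

The n-th term is 2n-1 r's then n l's then 2n+1 o's (n = 1, 2, …).
For the next term, n = 4, so the run lengths are 7, 4, 9.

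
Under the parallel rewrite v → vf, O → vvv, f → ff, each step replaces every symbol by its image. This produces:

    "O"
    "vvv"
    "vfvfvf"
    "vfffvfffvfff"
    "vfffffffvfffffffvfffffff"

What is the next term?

vfffffffffffffffvfffffffffffffffvfffffffffffffff

φ(vfffffffvfffffffvfffffff) expands symbol-by-symbol to vf ff ff ff ff ff ff ff vf ff ff ff ff ff ff ff vf ff ff ff ff ff ff ff; joining the 24 pieces gives the next term.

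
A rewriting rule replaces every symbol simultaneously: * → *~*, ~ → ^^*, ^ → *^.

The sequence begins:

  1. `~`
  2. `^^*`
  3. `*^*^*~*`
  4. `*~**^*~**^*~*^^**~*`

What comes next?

*~*^^**~**~**^*~*^^**~**~**^*~*^^**~**^*^*~**~*^^**~*

Replace each of the 19 characters of *~**^*~**^*~*^^**~* in place — *~* ^^* *~* *~* *^ *~* ^^* *~* *~* *^ *~* ^^* *~* *^ *^ *~* *~* ^^* *~* — and concatenate.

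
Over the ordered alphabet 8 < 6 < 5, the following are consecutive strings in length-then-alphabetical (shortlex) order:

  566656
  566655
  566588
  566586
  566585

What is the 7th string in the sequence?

Continuing the enumeration 2 steps past 566585: 566585 → 566568 → (answer).

566566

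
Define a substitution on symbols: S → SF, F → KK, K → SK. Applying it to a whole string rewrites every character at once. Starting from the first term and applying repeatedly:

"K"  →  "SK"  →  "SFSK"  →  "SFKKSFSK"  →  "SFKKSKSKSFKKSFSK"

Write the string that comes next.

Replace each of the 16 characters of SFKKSKSKSFKKSFSK in place — SF KK SK SK SF SK SF SK SF KK SK SK SF KK SF SK — and concatenate.

SFKKSKSKSFSKSFSKSFKKSKSKSFKKSFSK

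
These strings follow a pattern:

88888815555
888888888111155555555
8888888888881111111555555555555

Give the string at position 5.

The n-th term is 3n+3 8's then 3n-2 1's then 4n 5's (n = 1, 2, …).
For term 5, n = 5, so the run lengths are 18, 13, 20.

888888888888888888111111111111155555555555555555555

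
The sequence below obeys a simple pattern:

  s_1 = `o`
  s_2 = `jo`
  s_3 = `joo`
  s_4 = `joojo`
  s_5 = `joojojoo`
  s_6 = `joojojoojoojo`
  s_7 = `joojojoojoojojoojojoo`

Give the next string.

joojojoojoojojoojojoojoojojoojoojo

This is a Fibonacci-style word recurrence s(k) = s(k−1)·s(k−2): e.g. jo·o = joo.
Continuing: joojojoojoojojoojojoo · joojojoojoojo gives term 8.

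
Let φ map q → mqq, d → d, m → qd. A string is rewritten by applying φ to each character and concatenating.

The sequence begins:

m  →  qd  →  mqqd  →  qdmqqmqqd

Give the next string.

Expanding qdmqqmqqd: q→mqq, d→d, m→qd, q→mqq, q→mqq, m→qd, q→mqq, q→mqq, d→d. Concatenated: mqq d qd mqq mqq qd mqq mqq d.

mqqdqdmqqmqqqdmqqmqqd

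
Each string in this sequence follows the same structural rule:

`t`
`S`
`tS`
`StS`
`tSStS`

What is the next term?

Each term (from the third on) is the two preceding terms concatenated in order: term 3 = t·S = tS.
The next term joins StS and tSStS.

StStSStS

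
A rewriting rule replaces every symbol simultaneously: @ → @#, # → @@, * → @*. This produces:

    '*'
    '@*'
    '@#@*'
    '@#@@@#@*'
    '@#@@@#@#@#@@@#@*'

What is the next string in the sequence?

Rewriting the 16 symbols of @#@@@#@#@#@@@#@* one by one yields @# @@ @# @# @# @@ @# @@ @# @@ @# @# @# @@ @# @*; concatenated:

@#@@@#@#@#@@@#@@@#@@@#@#@#@@@#@*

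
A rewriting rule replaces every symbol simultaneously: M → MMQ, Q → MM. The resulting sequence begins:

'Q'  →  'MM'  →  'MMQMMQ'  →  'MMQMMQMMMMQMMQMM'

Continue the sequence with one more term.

MMQMMQMMMMQMMQMMMMQMMQMMQMMQMMMMQMMQMMMMQMMQ

φ(MMQMMQMMMMQMMQMM) expands symbol-by-symbol to MMQ MMQ MM MMQ MMQ MM MMQ MMQ MMQ MMQ MM MMQ MMQ MM MMQ MMQ; joining the 16 pieces gives the next term.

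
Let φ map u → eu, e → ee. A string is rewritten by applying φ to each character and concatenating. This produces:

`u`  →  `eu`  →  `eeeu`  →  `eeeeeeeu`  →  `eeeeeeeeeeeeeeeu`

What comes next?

Applying the rule to each of the 16 symbols of eeeeeeeeeeeeeeeu gives the pieces ee ee ee ee ee ee ee ee ee ee ee ee ee ee ee eu, which concatenate to the answer.

eeeeeeeeeeeeeeeeeeeeeeeeeeeeeeeu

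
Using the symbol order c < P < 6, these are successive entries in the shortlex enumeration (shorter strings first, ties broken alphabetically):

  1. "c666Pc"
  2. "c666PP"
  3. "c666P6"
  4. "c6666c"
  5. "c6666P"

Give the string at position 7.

Pccccc

Stepping forward 2 times from c6666P: c6666P → c66666, then the target.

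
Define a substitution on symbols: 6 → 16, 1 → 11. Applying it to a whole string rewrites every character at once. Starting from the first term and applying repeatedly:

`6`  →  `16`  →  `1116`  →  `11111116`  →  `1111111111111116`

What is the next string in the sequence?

11111111111111111111111111111116

Applying the rule to each of the 16 symbols of 1111111111111116 gives the pieces 11 11 11 11 11 11 11 11 11 11 11 11 11 11 11 16, which concatenate to the answer.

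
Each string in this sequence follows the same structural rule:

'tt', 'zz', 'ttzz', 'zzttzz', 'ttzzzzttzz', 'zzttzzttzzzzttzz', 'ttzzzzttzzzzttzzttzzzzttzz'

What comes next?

Each term (from the third on) is the two preceding terms concatenated in order: term 3 = tt·zz = ttzz.
The next term joins zzttzzttzzzzttzz and ttzzzzttzzzzttzzttzzzzttzz.

zzttzzttzzzzttzzttzzzzttzzzzttzzttzzzzttzz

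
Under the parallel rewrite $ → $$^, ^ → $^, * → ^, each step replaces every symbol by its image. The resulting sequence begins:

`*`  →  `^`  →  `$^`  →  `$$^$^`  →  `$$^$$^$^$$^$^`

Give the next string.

Rewriting the 13 symbols of $$^$$^$^$$^$^ one by one yields $$^ $$^ $^ $$^ $$^ $^ $$^ $^ $$^ $$^ $^ $$^ $^; concatenated:

$$^$$^$^$$^$$^$^$$^$^$$^$$^$^$$^$^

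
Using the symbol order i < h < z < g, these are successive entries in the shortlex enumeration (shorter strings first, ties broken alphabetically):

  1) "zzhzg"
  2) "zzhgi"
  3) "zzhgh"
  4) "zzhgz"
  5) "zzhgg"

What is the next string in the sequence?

zzzii

Treat zzhgg as a base-4 numeral over the given alphabet and add one, carrying through any trailing g's.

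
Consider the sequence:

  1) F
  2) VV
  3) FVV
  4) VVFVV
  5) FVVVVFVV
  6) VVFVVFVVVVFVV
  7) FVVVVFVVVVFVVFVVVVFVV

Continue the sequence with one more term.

From term 3 onward, concatenate the second-to-last term with the last: F·VV = FVV, VV·FVV = VVFVV, …
The next term joins VVFVVFVVVVFVV and FVVVVFVVVVFVVFVVVVFVV.

VVFVVFVVVVFVVFVVVVFVVVVFVVFVVVVFVV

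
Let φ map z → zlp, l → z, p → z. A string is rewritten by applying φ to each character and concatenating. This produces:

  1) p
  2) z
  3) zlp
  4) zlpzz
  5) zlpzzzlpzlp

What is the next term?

zlpzzzlpzlpzlpzzzlpzz

Expanding zlpzzzlpzlp: z→zlp, l→z, p→z, z→zlp, z→zlp, z→zlp, l→z, p→z, z→zlp, l→z, p→z. Concatenated: zlp z z zlp zlp zlp z z zlp z z.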